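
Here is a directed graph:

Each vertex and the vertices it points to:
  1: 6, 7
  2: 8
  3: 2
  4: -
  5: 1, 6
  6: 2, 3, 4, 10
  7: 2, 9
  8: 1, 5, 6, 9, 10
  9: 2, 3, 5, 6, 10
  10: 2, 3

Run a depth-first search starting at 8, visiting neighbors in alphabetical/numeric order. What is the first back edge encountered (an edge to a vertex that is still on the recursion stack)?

2→8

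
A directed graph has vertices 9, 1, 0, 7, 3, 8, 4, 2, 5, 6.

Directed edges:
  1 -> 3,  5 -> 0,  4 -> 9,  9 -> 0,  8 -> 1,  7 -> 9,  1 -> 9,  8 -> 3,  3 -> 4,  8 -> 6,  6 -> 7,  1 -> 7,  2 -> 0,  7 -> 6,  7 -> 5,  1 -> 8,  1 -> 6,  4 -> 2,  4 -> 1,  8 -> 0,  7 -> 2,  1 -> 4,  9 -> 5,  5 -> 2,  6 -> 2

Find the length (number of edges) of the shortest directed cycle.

2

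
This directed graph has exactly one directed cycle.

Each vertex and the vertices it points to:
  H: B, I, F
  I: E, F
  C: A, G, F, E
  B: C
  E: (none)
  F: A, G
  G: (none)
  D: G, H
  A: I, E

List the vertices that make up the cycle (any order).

DFS with gray/black marking from I:
I gray
  E gray
  E black
  F gray
    A gray
      A→I: I is gray → back edge
Back edge closes the cycle I → F → A → I; its vertices are {A, F, I}.

A, F, I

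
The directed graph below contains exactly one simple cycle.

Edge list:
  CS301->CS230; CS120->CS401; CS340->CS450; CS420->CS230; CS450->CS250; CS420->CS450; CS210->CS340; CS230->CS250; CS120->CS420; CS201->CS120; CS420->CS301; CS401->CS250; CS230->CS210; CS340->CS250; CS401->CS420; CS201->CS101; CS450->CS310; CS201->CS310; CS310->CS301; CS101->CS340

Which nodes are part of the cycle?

DFS with gray/black marking from CS310:
CS310 gray
  CS301 gray
    CS230 gray
      CS210 gray
        CS340 gray
          CS450 gray
            CS450→CS310: CS310 is gray → back edge
Back edge closes the cycle CS310 → CS301 → CS230 → CS210 → CS340 → CS450 → CS310; its vertices are {CS210, CS230, CS301, CS310, CS340, CS450}.

CS210, CS230, CS301, CS310, CS340, CS450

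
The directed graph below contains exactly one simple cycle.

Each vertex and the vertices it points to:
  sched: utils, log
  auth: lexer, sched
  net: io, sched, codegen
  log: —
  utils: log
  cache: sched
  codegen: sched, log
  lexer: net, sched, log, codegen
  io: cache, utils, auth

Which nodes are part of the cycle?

io, net, auth, lexer

DFS with gray/black marking from lexer:
lexer gray
  net gray
    io gray
      cache gray
        sched gray
          utils gray
            log gray
            log black
          utils black
          sched→log: log black — skip
        sched black
      cache black
      io→utils: utils black — skip
      auth gray
        auth→lexer: lexer is gray → back edge
Back edge closes the cycle lexer → net → io → auth → lexer; its vertices are {io, net, auth, lexer}.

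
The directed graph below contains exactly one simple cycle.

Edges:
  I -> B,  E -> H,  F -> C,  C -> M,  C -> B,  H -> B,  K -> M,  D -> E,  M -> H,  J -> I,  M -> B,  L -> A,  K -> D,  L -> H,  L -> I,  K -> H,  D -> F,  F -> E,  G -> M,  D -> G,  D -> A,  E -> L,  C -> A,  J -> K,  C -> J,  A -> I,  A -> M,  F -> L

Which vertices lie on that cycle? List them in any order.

C, D, F, J, K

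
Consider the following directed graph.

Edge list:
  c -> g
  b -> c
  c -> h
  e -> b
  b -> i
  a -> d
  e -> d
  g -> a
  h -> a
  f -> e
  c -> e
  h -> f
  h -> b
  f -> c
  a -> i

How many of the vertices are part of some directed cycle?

5

A vertex is on a directed cycle iff it belongs to a strongly connected component of size ≥ 2 (or has a self-loop).
The vertices on cycles are {b, c, e, f, h} — 5 in total.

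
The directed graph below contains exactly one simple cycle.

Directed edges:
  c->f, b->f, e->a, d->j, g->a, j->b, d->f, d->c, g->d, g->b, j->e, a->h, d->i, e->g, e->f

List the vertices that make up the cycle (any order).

DFS with gray/black marking from e:
e gray
  f gray
  f black
  g gray
    d gray
      i gray
      i black
      j gray
        b gray
          b→f: f black — skip
        b black
        j→e: e is gray → back edge
Back edge closes the cycle e → g → d → j → e; its vertices are {d, e, g, j}.

d, e, g, j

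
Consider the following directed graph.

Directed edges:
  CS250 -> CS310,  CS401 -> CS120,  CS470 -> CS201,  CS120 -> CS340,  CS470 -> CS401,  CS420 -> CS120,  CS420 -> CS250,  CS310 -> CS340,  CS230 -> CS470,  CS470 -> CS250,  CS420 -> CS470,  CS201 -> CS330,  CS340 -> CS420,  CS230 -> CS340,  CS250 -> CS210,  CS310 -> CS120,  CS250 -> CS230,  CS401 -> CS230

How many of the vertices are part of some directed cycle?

8

A vertex is on a directed cycle iff it belongs to a strongly connected component of size ≥ 2 (or has a self-loop).
The vertices on cycles are {CS120, CS230, CS250, CS310, CS340, CS401, CS420, CS470} — 8 in total.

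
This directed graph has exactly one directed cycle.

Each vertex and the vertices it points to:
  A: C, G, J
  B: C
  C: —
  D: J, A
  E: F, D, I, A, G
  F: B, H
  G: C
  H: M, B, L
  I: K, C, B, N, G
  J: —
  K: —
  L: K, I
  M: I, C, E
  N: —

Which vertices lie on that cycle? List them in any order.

E, F, H, M

DFS with gray/black marking from E:
E gray
  F gray
    B gray
      C gray
      C black
    B black
    H gray
      M gray
        I gray
          K gray
          K black
          I→C: C black — skip
          I→B: B black — skip
          N gray
          N black
          G gray
            G→C: C black — skip
          G black
        I black
        M→C: C black — skip
        M→E: E is gray → back edge
Back edge closes the cycle E → F → H → M → E; its vertices are {E, F, H, M}.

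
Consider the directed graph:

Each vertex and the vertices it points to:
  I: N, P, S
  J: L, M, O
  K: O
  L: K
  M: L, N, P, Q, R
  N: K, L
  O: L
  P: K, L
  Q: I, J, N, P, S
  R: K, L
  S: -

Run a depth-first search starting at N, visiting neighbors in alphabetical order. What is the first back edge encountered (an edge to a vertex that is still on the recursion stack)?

L->K

DFS from N (visiting neighbors in alphabetical order); mark gray on enter, black on exit:
N gray
  K gray
    O gray
      L gray
        L→K: K is gray → back edge
First back edge: L → K.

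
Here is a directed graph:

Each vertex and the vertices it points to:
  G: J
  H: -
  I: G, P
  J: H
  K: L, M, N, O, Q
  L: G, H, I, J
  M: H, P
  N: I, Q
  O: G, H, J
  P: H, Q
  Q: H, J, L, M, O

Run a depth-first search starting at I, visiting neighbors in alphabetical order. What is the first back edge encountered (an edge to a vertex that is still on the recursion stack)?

L→I

DFS from I (visiting neighbors in alphabetical order); mark gray on enter, black on exit:
I gray
  G gray
    J gray
      H gray
      H black
    J black
  G black
  P gray
    P→H: H black — skip
    Q gray
      Q→H: H black — skip
      Q→J: J black — skip
      L gray
        L→G: G black — skip
        L→H: H black — skip
        L→I: I is gray → back edge
First back edge: L → I.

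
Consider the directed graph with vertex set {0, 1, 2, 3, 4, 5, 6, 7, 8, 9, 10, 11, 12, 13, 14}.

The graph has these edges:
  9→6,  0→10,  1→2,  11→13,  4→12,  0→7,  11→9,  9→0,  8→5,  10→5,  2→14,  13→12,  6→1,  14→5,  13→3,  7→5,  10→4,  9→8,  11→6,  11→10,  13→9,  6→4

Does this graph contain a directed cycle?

No

DFS with white/gray/black marking, starting from 13:
13 gray
  3 gray
  3 black
  9 gray
    6 gray
      4 gray
        12 gray
        12 black
      4 black
      1 gray
        2 gray
          14 gray
            5 gray
            5 black
          14 black
        2 black
      1 black
    6 black
    8 gray
      8→5: 5 black — skip
    8 black
    0 gray
      10 gray
        10→4: 4 black — skip
        10→5: 5 black — skip
      10 black
      7 gray
        7→5: 5 black — skip
      7 black
    0 black
  9 black
  13→12: 12 black — skip
13 black
11 gray
  11→13: 13 black — skip
  11→9: 9 black — skip
  11→6: 6 black — skip
  11→10: 10 black — skip
11 black
Every edge goes to a white or black vertex — no back edge, so the graph is acyclic.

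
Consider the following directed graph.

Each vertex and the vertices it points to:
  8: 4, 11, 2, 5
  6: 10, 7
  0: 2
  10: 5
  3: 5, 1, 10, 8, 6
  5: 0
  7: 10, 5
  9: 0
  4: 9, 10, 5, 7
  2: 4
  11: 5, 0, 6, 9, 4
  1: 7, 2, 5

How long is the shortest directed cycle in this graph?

4

For each vertex v, BFS finds the shortest path from v back to v.
The shortest such closed walk is 2 → 4 → 5 → 0 → 2, length 4.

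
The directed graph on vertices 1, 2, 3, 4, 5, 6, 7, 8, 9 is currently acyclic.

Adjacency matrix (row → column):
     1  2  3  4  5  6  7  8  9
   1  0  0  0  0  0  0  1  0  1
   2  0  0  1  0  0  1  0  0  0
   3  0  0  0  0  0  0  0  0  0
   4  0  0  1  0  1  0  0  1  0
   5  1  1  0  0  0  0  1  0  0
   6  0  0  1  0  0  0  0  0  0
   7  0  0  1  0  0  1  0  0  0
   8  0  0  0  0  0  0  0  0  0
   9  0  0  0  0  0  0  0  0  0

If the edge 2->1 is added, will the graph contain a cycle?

No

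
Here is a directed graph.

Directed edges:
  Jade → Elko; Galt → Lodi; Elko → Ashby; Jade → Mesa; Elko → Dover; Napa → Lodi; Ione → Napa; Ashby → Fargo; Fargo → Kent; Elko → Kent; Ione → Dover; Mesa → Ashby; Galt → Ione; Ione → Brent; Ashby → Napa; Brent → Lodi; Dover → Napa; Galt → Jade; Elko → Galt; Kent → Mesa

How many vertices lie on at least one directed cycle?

7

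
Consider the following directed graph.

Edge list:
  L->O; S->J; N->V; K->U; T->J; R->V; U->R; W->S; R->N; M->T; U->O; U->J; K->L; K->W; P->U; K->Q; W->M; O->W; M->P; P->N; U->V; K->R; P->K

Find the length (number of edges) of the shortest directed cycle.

4

For each vertex v, BFS finds the shortest path from v back to v.
The shortest such closed walk is K → W → M → P → K, length 4.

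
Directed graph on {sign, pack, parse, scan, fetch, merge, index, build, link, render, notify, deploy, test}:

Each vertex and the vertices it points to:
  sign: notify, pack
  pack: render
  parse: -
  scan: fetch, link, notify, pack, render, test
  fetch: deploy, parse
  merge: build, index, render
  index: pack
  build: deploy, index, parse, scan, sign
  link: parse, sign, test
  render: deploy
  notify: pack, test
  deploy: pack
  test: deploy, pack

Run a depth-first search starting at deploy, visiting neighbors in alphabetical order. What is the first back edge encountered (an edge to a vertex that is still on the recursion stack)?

render→deploy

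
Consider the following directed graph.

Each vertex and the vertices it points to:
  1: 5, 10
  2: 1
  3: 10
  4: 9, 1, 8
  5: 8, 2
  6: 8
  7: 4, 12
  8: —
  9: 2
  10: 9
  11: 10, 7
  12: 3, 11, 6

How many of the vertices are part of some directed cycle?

8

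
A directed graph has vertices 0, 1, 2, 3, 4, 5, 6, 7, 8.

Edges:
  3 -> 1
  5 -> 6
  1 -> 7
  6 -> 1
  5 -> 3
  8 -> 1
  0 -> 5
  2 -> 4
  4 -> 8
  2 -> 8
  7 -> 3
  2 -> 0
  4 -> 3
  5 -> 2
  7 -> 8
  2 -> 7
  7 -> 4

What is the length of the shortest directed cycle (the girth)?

For each vertex v, BFS finds the shortest path from v back to v.
The shortest such closed walk is 5 → 2 → 0 → 5, length 3.

3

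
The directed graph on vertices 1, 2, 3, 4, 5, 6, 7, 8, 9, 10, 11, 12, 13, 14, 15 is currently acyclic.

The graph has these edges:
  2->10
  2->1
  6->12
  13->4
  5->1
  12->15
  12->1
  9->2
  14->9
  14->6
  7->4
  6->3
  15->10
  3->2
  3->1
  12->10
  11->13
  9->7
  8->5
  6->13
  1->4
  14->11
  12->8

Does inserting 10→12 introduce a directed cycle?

Yes

Adding 10→12 creates a cycle iff 12 can already reach 10.
Path from 12: 12 → 10.
So 12 → … → 10 → 12 is a cycle.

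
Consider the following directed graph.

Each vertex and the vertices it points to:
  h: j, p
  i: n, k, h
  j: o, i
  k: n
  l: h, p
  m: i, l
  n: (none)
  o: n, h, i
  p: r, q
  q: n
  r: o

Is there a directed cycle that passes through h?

h is on a cycle iff h can reach itself via ≥1 edge.
h → j → o → h — yes.

Yes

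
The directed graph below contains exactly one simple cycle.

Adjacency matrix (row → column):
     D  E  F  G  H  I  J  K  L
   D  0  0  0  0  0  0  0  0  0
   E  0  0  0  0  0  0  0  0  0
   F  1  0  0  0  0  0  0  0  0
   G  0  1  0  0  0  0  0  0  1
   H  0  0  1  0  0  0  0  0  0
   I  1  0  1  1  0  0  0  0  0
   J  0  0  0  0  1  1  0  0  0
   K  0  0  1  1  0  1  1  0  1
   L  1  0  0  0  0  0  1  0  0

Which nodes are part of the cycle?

G, I, J, L

DFS with gray/black marking from G:
G gray
  E gray
  E black
  L gray
    D gray
    D black
    J gray
      H gray
        F gray
          F→D: D black — skip
        F black
      H black
      I gray
        I→G: G is gray → back edge
Back edge closes the cycle G → L → J → I → G; its vertices are {G, I, J, L}.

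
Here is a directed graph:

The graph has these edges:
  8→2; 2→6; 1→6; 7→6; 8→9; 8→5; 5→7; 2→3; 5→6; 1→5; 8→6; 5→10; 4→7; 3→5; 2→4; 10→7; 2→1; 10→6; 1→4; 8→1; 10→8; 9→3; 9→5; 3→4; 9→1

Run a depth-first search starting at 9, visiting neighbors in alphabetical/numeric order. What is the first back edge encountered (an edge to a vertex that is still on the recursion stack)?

DFS from 9 (visiting neighbors in alphabetical/numeric order); mark gray on enter, black on exit:
9 gray
  1 gray
    4 gray
      7 gray
        6 gray
        6 black
      7 black
    4 black
    5 gray
      5→6: 6 black — skip
      5→7: 7 black — skip
      10 gray
        10→6: 6 black — skip
        10→7: 7 black — skip
        8 gray
          8→1: 1 is gray → back edge
First back edge: 8 → 1.

8→1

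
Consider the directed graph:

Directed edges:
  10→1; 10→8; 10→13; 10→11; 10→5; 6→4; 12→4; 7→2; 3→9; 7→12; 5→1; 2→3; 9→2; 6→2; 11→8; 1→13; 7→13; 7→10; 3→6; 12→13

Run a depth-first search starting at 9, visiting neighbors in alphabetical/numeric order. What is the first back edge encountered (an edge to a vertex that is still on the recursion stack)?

DFS from 9 (visiting neighbors in alphabetical/numeric order); mark gray on enter, black on exit:
9 gray
  2 gray
    3 gray
      6 gray
        6→2: 2 is gray → back edge
First back edge: 6 → 2.

6->2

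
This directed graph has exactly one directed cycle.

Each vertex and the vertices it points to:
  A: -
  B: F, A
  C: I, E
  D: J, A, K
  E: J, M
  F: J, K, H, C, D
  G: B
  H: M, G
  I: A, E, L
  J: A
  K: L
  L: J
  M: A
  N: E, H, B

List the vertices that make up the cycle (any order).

B, F, G, H

DFS with gray/black marking from B:
B gray
  F gray
    J gray
      A gray
      A black
    J black
    K gray
      L gray
        L→J: J black — skip
      L black
    K black
    H gray
      M gray
        M→A: A black — skip
      M black
      G gray
        G→B: B is gray → back edge
Back edge closes the cycle B → F → H → G → B; its vertices are {B, F, G, H}.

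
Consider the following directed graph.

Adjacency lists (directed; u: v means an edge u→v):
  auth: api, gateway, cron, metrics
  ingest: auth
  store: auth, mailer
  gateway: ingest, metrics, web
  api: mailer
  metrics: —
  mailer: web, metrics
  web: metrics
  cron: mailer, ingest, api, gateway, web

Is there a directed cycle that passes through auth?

auth is on a cycle iff auth can reach itself via ≥1 edge.
auth → gateway → ingest → auth — yes.

Yes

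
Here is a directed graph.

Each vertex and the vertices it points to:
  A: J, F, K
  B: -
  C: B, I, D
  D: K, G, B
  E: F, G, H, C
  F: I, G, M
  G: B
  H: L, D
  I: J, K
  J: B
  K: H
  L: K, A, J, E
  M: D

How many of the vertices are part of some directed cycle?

A vertex is on a directed cycle iff it belongs to a strongly connected component of size ≥ 2 (or has a self-loop).
The vertices on cycles are {A, C, D, E, F, H, I, K, L, M} — 10 in total.

10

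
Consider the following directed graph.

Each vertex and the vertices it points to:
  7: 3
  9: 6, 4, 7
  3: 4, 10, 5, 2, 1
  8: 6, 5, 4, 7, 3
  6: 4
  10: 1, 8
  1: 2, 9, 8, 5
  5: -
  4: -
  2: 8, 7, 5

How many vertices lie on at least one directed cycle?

7

A vertex is on a directed cycle iff it belongs to a strongly connected component of size ≥ 2 (or has a self-loop).
The vertices on cycles are {1, 2, 3, 7, 8, 9, 10} — 7 in total.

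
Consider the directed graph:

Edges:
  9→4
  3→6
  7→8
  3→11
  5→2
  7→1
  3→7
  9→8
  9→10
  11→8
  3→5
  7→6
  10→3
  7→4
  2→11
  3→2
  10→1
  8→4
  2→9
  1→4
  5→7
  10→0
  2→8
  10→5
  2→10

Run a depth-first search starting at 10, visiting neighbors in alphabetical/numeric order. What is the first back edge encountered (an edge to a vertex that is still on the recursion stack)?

9->10

DFS from 10 (visiting neighbors in alphabetical/numeric order); mark gray on enter, black on exit:
10 gray
  0 gray
  0 black
  1 gray
    4 gray
    4 black
  1 black
  3 gray
    2 gray
      8 gray
        8→4: 4 black — skip
      8 black
      9 gray
        9→4: 4 black — skip
        9→8: 8 black — skip
        9→10: 10 is gray → back edge
First back edge: 9 → 10.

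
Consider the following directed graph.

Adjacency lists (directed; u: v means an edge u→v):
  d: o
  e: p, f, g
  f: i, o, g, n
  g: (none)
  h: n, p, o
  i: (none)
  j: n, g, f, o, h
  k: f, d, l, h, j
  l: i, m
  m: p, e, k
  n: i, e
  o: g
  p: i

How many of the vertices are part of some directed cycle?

A vertex is on a directed cycle iff it belongs to a strongly connected component of size ≥ 2 (or has a self-loop).
The vertices on cycles are {e, f, k, l, m, n} — 6 in total.

6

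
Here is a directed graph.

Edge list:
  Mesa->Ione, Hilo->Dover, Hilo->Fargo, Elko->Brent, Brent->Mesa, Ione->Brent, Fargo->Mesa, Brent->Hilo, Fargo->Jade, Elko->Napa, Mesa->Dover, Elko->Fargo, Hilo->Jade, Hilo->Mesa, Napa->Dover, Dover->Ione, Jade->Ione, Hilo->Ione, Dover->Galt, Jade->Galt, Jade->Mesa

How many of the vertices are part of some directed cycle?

7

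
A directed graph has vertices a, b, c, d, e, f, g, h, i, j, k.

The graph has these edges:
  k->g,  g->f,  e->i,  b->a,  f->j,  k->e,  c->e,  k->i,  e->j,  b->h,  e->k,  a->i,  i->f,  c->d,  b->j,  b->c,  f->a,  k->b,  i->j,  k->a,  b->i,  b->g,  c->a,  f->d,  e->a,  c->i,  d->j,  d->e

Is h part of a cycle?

No

h lies on a cycle iff there is a path from h back to itself.
Exploring from h, it never reaches itself; equivalently, its strongly connected component is a singleton.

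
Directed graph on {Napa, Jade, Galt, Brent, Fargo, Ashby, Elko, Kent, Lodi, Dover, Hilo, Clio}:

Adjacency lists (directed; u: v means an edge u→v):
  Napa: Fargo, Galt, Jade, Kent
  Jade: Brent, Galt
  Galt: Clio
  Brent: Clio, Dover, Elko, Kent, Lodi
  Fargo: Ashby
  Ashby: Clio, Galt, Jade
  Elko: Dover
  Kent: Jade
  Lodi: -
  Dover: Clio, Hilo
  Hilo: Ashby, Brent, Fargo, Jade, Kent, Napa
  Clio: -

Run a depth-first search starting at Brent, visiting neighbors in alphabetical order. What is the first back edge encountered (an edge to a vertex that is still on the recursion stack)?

DFS from Brent (visiting neighbors in alphabetical order); mark gray on enter, black on exit:
Brent gray
  Clio gray
  Clio black
  Dover gray
    Dover→Clio: Clio black — skip
    Hilo gray
      Ashby gray
        Ashby→Clio: Clio black — skip
        Galt gray
          Galt→Clio: Clio black — skip
        Galt black
        Jade gray
          Jade→Brent: Brent is gray → back edge
First back edge: Jade → Brent.

Jade→Brent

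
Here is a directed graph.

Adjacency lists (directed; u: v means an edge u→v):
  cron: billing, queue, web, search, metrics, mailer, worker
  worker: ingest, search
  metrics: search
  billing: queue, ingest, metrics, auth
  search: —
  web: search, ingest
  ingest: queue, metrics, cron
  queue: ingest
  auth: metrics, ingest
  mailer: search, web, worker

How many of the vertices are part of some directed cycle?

8

A vertex is on a directed cycle iff it belongs to a strongly connected component of size ≥ 2 (or has a self-loop).
The vertices on cycles are {web, auth, cron, queue, ingest, mailer, worker, billing} — 8 in total.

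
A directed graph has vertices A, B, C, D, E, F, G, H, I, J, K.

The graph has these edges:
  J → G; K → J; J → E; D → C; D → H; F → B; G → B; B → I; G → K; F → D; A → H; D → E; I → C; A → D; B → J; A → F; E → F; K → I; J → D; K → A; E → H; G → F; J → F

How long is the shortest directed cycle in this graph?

For each vertex v, BFS finds the shortest path from v back to v.
The shortest such closed walk is J → F → B → J, length 3.

3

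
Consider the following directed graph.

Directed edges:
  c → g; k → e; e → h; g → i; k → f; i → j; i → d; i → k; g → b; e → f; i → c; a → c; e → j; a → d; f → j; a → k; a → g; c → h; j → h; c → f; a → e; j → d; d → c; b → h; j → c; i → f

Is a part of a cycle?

No

a lies on a cycle iff there is a path from a back to itself.
Exploring from a, it never reaches itself; equivalently, its strongly connected component is a singleton.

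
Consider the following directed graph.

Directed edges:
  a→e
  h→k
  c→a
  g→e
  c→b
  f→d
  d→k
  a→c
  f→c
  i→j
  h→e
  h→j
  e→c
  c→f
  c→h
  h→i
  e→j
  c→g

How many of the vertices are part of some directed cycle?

A vertex is on a directed cycle iff it belongs to a strongly connected component of size ≥ 2 (or has a self-loop).
The vertices on cycles are {a, c, e, f, g, h} — 6 in total.

6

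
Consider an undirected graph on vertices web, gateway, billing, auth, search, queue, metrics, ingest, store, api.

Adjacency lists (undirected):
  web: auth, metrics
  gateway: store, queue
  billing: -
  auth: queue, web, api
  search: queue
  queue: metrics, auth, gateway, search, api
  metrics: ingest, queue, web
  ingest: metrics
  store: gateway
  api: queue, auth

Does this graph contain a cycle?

Yes

DFS, tracking each vertex's parent; an edge to a visited non-parent vertex closes a cycle.
Start from queue:
visit queue (parent –)
  visit metrics (parent queue)
    visit ingest (parent metrics)
      ingest–metrics: parent, skip
    metrics–queue: parent, skip
    visit web (parent metrics)
      visit auth (parent web)
        auth–queue: queue visited and ≠ parent → cycle
Cycle: queue – metrics – web – auth – queue.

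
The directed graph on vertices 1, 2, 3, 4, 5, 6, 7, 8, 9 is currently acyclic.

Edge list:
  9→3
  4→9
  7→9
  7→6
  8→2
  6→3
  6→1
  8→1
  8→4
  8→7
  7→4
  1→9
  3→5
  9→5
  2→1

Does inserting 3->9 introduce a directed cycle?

Adding 3→9 creates a cycle iff 9 can already reach 3.
Path from 9: 9 → 3.
So 9 → … → 3 → 9 is a cycle.

Yes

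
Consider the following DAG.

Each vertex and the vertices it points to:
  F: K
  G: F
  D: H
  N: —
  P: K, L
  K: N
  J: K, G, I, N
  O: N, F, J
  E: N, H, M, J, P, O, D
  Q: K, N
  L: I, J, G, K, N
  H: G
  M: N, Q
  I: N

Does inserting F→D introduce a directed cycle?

Yes

Adding F→D creates a cycle iff D can already reach F.
Path from D: D → H → G → F.
So D → … → F → D is a cycle.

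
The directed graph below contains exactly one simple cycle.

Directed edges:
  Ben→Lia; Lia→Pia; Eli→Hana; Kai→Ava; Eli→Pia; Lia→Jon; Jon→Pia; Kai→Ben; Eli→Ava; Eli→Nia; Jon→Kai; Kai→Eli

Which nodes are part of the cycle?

DFS with gray/black marking from Kai:
Kai gray
  Eli gray
    Nia gray
    Nia black
    Hana gray
    Hana black
    Ava gray
    Ava black
    Pia gray
    Pia black
  Eli black
  Kai→Ava: Ava black — skip
  Ben gray
    Lia gray
      Jon gray
        Jon→Pia: Pia black — skip
        Jon→Kai: Kai is gray → back edge
Back edge closes the cycle Kai → Ben → Lia → Jon → Kai; its vertices are {Ben, Jon, Kai, Lia}.

Ben, Jon, Kai, Lia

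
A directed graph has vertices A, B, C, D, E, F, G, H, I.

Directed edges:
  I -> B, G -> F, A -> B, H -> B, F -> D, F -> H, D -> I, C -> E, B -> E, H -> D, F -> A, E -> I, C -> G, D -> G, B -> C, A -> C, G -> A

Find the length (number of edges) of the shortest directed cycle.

3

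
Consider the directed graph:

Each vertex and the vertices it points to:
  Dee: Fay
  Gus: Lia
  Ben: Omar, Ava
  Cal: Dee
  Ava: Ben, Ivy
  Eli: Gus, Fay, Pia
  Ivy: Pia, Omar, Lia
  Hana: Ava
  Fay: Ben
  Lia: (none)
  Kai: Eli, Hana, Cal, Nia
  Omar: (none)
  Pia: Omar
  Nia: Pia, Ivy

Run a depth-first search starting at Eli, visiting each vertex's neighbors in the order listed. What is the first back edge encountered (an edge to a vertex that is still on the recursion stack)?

Ava→Ben

DFS from Eli (visiting each vertex's neighbors in the order listed); mark gray on enter, black on exit:
Eli gray
  Gus gray
    Lia gray
    Lia black
  Gus black
  Fay gray
    Ben gray
      Omar gray
      Omar black
      Ava gray
        Ava→Ben: Ben is gray → back edge
First back edge: Ava → Ben.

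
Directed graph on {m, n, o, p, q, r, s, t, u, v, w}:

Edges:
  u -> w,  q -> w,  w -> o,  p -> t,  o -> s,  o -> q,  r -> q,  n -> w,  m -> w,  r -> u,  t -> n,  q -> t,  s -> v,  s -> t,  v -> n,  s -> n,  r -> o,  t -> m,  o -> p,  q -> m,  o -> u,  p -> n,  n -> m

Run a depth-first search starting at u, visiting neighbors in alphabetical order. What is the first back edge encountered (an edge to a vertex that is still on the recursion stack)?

m->w

DFS from u (visiting neighbors in alphabetical order); mark gray on enter, black on exit:
u gray
  w gray
    o gray
      p gray
        n gray
          m gray
            m→w: w is gray → back edge
First back edge: m → w.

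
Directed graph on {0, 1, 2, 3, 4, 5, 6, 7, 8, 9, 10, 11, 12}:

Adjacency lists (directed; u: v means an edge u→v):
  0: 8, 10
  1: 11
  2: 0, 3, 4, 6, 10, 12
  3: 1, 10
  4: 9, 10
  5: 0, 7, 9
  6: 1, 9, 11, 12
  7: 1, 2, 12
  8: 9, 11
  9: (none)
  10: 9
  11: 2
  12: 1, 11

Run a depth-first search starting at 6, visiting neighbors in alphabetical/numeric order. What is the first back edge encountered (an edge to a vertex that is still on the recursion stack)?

8->11

DFS from 6 (visiting neighbors in alphabetical/numeric order); mark gray on enter, black on exit:
6 gray
  1 gray
    11 gray
      2 gray
        0 gray
          8 gray
            9 gray
            9 black
            8→11: 11 is gray → back edge
First back edge: 8 → 11.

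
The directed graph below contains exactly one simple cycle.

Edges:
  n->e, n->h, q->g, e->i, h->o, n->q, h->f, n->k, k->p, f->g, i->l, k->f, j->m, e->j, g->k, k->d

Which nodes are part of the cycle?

DFS with gray/black marking from k:
k gray
  f gray
    g gray
      g→k: k is gray → back edge
Back edge closes the cycle k → f → g → k; its vertices are {f, g, k}.

f, g, k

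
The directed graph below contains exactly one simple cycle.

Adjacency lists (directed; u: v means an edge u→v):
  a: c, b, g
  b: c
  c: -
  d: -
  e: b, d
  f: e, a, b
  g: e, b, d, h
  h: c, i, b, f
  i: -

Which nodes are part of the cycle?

a, f, g, h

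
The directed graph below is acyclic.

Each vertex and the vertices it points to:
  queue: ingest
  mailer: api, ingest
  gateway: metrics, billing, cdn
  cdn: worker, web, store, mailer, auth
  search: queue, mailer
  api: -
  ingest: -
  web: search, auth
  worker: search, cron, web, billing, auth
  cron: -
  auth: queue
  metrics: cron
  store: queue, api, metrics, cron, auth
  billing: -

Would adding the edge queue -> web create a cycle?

Adding queue→web creates a cycle iff web can already reach queue.
Path from web: web → search → queue.
So web → … → queue → web is a cycle.

Yes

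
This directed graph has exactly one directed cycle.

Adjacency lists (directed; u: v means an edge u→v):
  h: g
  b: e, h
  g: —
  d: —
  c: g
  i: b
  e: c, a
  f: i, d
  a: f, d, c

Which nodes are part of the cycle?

a, b, e, f, i

DFS with gray/black marking from a:
a gray
  f gray
    i gray
      b gray
        e gray
          c gray
            g gray
            g black
          c black
          e→a: a is gray → back edge
Back edge closes the cycle a → f → i → b → e → a; its vertices are {a, b, e, f, i}.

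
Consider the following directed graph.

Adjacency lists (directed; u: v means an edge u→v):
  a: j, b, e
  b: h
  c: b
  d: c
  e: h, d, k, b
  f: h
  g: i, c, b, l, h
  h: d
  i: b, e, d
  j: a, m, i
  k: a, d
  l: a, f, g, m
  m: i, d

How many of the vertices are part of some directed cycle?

12

A vertex is on a directed cycle iff it belongs to a strongly connected component of size ≥ 2 (or has a self-loop).
The vertices on cycles are {a, b, c, d, e, g, h, i, j, k, l, m} — 12 in total.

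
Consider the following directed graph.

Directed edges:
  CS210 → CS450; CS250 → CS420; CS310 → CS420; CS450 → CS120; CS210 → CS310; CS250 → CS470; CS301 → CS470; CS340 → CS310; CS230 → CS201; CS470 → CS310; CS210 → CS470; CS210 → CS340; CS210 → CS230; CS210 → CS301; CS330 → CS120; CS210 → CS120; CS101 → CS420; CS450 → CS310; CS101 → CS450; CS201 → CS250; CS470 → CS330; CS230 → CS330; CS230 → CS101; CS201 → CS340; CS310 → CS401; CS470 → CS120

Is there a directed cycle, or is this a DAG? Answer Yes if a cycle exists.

No

DFS with white/gray/black marking, starting from CS230:
CS230 gray
  CS330 gray
    CS120 gray
    CS120 black
  CS330 black
  CS101 gray
    CS420 gray
    CS420 black
    CS450 gray
      CS310 gray
        CS310→CS420: CS420 black — skip
        CS401 gray
        CS401 black
      CS310 black
      CS450→CS120: CS120 black — skip
    CS450 black
  CS101 black
  CS201 gray
    CS250 gray
      CS250→CS420: CS420 black — skip
      CS470 gray
        CS470→CS330: CS330 black — skip
        CS470→CS310: CS310 black — skip
        CS470→CS120: CS120 black — skip
      CS470 black
    CS250 black
    CS340 gray
      CS340→CS310: CS310 black — skip
    CS340 black
  CS201 black
CS230 black
CS210 gray
  CS210→CS470: CS470 black — skip
  CS210→CS310: CS310 black — skip
  CS210→CS340: CS340 black — skip
  CS210→CS450: CS450 black — skip
  CS210→CS230: CS230 black — skip
  CS210→CS120: CS120 black — skip
  CS301 gray
    CS301→CS470: CS470 black — skip
  CS301 black
CS210 black
Every edge goes to a white or black vertex — no back edge, so the graph is acyclic.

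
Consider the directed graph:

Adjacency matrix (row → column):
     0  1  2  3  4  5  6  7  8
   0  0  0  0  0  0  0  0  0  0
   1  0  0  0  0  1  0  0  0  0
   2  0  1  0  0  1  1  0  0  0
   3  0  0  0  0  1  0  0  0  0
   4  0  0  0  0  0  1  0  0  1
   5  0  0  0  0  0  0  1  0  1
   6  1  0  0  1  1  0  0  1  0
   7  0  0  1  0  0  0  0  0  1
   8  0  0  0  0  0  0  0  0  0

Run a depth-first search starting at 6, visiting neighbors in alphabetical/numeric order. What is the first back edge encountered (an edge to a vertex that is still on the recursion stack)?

DFS from 6 (visiting neighbors in alphabetical/numeric order); mark gray on enter, black on exit:
6 gray
  0 gray
  0 black
  3 gray
    4 gray
      5 gray
        5→6: 6 is gray → back edge
First back edge: 5 → 6.

5→6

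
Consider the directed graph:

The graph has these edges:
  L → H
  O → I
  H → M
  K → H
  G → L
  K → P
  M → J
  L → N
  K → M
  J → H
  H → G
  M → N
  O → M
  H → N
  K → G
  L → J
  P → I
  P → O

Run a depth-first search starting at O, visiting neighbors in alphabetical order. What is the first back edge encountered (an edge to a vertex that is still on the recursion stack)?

L->H

DFS from O (visiting neighbors in alphabetical order); mark gray on enter, black on exit:
O gray
  I gray
  I black
  M gray
    J gray
      H gray
        G gray
          L gray
            L→H: H is gray → back edge
First back edge: L → H.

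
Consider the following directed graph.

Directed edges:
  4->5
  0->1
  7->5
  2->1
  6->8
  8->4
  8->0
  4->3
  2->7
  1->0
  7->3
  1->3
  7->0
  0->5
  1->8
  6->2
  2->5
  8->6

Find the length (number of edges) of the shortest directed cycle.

2

For each vertex v, BFS finds the shortest path from v back to v.
The shortest such closed walk is 8 → 6 → 8, length 2.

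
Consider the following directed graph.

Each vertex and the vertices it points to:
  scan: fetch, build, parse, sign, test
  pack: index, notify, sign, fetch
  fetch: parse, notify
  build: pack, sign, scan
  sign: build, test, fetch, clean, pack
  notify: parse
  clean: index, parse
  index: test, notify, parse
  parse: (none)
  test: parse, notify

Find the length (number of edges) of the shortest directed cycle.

2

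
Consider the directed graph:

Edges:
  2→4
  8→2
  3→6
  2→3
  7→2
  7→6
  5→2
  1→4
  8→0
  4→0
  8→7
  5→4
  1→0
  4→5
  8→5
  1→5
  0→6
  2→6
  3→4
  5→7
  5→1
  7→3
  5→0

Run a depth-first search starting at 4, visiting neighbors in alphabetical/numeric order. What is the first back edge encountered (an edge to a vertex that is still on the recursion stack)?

1→4

DFS from 4 (visiting neighbors in alphabetical/numeric order); mark gray on enter, black on exit:
4 gray
  0 gray
    6 gray
    6 black
  0 black
  5 gray
    5→0: 0 black — skip
    1 gray
      1→0: 0 black — skip
      1→4: 4 is gray → back edge
First back edge: 1 → 4.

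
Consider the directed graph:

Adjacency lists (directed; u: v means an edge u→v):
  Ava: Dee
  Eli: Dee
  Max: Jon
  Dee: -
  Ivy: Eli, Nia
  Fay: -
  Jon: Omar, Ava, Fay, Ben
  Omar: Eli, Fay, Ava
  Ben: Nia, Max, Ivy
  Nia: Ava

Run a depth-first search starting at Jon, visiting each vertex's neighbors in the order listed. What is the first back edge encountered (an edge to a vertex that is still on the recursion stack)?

DFS from Jon (visiting each vertex's neighbors in the order listed); mark gray on enter, black on exit:
Jon gray
  Omar gray
    Eli gray
      Dee gray
      Dee black
    Eli black
    Fay gray
    Fay black
    Ava gray
      Ava→Dee: Dee black — skip
    Ava black
  Omar black
  Jon→Ava: Ava black — skip
  Jon→Fay: Fay black — skip
  Ben gray
    Nia gray
      Nia→Ava: Ava black — skip
    Nia black
    Max gray
      Max→Jon: Jon is gray → back edge
First back edge: Max → Jon.

Max→Jon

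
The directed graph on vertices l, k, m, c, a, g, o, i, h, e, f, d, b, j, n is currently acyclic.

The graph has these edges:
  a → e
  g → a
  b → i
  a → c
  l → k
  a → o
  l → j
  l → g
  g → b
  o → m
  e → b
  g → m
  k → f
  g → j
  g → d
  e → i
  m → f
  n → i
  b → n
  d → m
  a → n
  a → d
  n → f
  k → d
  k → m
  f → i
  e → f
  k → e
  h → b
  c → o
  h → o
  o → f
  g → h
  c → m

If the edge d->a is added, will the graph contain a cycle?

Yes

Adding d→a creates a cycle iff a can already reach d.
Path from a: a → d.
So a → … → d → a is a cycle.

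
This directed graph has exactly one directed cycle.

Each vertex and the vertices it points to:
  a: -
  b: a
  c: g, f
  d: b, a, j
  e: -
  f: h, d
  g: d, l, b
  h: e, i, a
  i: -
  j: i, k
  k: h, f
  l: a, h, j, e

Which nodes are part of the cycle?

d, f, j, k

DFS with gray/black marking from d:
d gray
  b gray
    a gray
    a black
  b black
  d→a: a black — skip
  j gray
    i gray
    i black
    k gray
      h gray
        e gray
        e black
        h→i: i black — skip
        h→a: a black — skip
      h black
      f gray
        f→h: h black — skip
        f→d: d is gray → back edge
Back edge closes the cycle d → j → k → f → d; its vertices are {d, f, j, k}.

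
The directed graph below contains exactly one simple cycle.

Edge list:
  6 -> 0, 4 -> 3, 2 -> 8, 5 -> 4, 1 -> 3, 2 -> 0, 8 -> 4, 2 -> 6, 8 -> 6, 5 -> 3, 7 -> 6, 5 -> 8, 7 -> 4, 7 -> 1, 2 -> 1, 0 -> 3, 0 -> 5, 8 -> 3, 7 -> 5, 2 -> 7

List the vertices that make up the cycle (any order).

0, 5, 6, 8

DFS with gray/black marking from 8:
8 gray
  4 gray
    3 gray
    3 black
  4 black
  8→3: 3 black — skip
  6 gray
    0 gray
      0→3: 3 black — skip
      5 gray
        5→4: 4 black — skip
        5→8: 8 is gray → back edge
Back edge closes the cycle 8 → 6 → 0 → 5 → 8; its vertices are {0, 5, 6, 8}.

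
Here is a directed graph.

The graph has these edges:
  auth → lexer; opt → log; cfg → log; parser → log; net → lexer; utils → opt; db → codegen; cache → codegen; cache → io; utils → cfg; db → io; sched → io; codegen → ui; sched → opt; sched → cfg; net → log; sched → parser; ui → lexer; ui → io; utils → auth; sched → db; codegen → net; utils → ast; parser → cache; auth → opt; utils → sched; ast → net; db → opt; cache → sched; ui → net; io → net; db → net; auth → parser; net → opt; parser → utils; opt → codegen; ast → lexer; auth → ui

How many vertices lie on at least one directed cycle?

A vertex is on a directed cycle iff it belongs to a strongly connected component of size ≥ 2 (or has a self-loop).
The vertices on cycles are {io, ui, net, opt, auth, cache, sched, utils, parser, codegen} — 10 in total.

10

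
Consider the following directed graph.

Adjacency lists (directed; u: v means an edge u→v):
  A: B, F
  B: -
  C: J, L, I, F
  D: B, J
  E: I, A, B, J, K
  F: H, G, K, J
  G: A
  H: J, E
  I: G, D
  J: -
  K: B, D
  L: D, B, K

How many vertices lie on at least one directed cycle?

6

A vertex is on a directed cycle iff it belongs to a strongly connected component of size ≥ 2 (or has a self-loop).
The vertices on cycles are {A, E, F, G, H, I} — 6 in total.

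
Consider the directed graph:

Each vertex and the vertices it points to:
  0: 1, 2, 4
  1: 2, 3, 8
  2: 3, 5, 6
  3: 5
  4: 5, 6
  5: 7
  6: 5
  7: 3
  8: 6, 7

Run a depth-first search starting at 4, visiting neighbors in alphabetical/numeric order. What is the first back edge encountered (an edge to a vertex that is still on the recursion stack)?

3→5

DFS from 4 (visiting neighbors in alphabetical/numeric order); mark gray on enter, black on exit:
4 gray
  5 gray
    7 gray
      3 gray
        3→5: 5 is gray → back edge
First back edge: 3 → 5.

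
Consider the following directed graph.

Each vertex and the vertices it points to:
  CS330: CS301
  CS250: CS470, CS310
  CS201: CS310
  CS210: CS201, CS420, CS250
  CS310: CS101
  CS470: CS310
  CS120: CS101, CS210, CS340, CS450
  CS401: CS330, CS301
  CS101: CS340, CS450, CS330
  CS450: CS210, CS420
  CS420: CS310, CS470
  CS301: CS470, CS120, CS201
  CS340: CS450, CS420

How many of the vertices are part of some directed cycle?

A vertex is on a directed cycle iff it belongs to a strongly connected component of size ≥ 2 (or has a self-loop).
The vertices on cycles are {CS101, CS120, CS201, CS210, CS250, CS301, CS310, CS330, CS340, CS420, CS450, CS470} — 12 in total.

12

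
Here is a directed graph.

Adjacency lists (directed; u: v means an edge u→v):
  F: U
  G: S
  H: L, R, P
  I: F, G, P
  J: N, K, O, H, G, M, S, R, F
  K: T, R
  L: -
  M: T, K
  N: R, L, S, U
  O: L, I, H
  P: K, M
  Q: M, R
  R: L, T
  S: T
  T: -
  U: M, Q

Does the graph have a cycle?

DFS with white/gray/black marking, starting from K:
K gray
  T gray
  T black
  R gray
    L gray
    L black
    R→T: T black — skip
  R black
K black
F gray
  U gray
    M gray
      M→T: T black — skip
      M→K: K black — skip
    M black
    Q gray
      Q→M: M black — skip
      Q→R: R black — skip
    Q black
  U black
F black
G gray
  S gray
    S→T: T black — skip
  S black
G black
H gray
  H→L: L black — skip
  H→R: R black — skip
  P gray
    P→K: K black — skip
    P→M: M black — skip
  P black
H black
I gray
  I→F: F black — skip
  I→G: G black — skip
  I→P: P black — skip
I black
J gray
  N gray
    N→R: R black — skip
    N→L: L black — skip
    N→S: S black — skip
    N→U: U black — skip
  N black
  J→K: K black — skip
  O gray
    O→L: L black — skip
    O→I: I black — skip
    O→H: H black — skip
  O black
  J→H: H black — skip
  J→G: G black — skip
  J→M: M black — skip
  J→S: S black — skip
  J→R: R black — skip
  J→F: F black — skip
J black
Every edge goes to a white or black vertex — no back edge, so the graph is acyclic.

No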